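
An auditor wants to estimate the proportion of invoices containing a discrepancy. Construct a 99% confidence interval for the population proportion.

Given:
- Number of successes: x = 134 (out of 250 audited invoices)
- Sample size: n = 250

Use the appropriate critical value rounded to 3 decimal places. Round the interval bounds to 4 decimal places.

Sample proportion: p̂ = 134/250 = 0.536000

Check conditions for normal approximation:
  np̂ = 134 ≥ 10 ✓
  n(1-p̂) = 116 ≥ 10 ✓

The sample is large enough, so use a z-interval (normal approximation) for the proportion.

For 99% confidence, z* = 2.576 (from standard normal table)

Standard error: SE = √(p̂(1-p̂)/n) = √(0.536000×0.464000/250) = 0.03154070

Margin of error: E = z* × SE = 2.576 × 0.03154070 = 0.081249

Z-interval: p̂ ± E = 0.536000 ± 0.081249 = (0.454751, 0.617249)

Rounded to 4 decimal places:

(0.4548, 0.6172)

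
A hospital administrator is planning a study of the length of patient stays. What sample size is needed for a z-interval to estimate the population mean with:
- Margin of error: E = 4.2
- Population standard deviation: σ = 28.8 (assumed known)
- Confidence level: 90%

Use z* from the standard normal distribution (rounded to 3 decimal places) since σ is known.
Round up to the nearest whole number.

Using z* since population σ is known (z-interval formula).

For 90% confidence, z* = 1.645 (from standard normal table)

Sample size formula for z-interval: n = (z*σ/E)²

n = (1.645 × 28.8 / 4.2)²
  = (11.280000)²
  = 127.2384

Round up to the nearest whole number: n = 128

128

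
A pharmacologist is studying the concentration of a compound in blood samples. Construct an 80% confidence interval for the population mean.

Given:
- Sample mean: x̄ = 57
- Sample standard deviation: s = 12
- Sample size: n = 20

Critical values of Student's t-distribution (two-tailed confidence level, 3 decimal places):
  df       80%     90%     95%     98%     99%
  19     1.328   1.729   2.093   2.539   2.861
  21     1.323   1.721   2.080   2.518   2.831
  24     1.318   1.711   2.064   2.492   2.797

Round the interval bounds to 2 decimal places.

The population standard deviation σ is unknown (only the sample standard deviation s is given), so use a t-interval with df = n - 1 = 20 - 1 = 19.

For 80% confidence with df = 19, t* = 1.328 (from t-table)

Standard error: SE = s/√n = 12/√20 = 2.683282

Margin of error: E = t* × SE = 1.328 × 2.683282 = 3.5634

T-interval: x̄ ± E = 57 ± 3.5634 = (53.4366, 60.5634)

Rounded to 2 decimal places:

(53.44, 60.56)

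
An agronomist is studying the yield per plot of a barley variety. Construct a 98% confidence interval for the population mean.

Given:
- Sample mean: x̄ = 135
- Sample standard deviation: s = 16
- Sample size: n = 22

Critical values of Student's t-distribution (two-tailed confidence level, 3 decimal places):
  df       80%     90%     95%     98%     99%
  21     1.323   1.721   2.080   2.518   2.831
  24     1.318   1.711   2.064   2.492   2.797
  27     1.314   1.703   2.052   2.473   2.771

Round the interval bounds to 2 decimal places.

The population standard deviation σ is unknown (only the sample standard deviation s is given), so use a t-interval with df = n - 1 = 22 - 1 = 21.

For 98% confidence with df = 21, t* = 2.518 (from t-table)

Standard error: SE = s/√n = 16/√22 = 3.411211

Margin of error: E = t* × SE = 2.518 × 3.411211 = 8.5894

T-interval: x̄ ± E = 135 ± 8.5894 = (126.4106, 143.5894)

Rounded to 2 decimal places:

(126.41, 143.59)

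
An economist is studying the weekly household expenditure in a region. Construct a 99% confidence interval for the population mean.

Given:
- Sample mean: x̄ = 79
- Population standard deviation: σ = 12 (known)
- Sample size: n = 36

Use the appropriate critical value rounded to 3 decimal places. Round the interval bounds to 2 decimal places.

The population standard deviation σ is known, so use a z-interval (standard normal critical value).

For 99% confidence, z* = 2.576 (from standard normal table)

Standard error: SE = σ/√n = 12/√36 = 2.000000

Margin of error: E = z* × SE = 2.576 × 2.000000 = 5.1520

Z-interval: x̄ ± E = 79 ± 5.1520 = (73.8480, 84.1520)

Rounded to 2 decimal places:

(73.85, 84.15)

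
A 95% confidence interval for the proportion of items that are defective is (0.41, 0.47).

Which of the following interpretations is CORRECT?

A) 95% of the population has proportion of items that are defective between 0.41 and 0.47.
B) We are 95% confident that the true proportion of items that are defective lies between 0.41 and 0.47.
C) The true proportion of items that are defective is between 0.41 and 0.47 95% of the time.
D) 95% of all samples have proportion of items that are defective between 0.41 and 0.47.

A confidence interval represents our confidence in the procedure, not a probability statement about the parameter.

Key concept: If we repeated this sampling process many times and computed a 95% CI each time, about 95% of those intervals would contain the true population parameter.

For this specific interval (0.41, 0.47):
- Midpoint (point estimate): 0.44
- Margin of error: 0.03

The correct interpretation is the one stating confidence that the true parameter lies in the interval — option B.

B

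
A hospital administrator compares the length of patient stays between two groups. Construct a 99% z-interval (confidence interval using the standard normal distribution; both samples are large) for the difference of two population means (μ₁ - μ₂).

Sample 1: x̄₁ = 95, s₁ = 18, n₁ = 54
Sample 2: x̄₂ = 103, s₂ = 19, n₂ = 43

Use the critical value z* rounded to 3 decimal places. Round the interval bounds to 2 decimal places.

Both samples are large (n₁ = 54 ≥ 30, n₂ = 43 ≥ 30), so a z-interval for the difference of means applies.

Point estimate: x̄₁ - x̄₂ = 95 - 103 = -8

Standard error: SE = √(s₁²/n₁ + s₂²/n₂)
= √(18²/54 + 19²/43)
= √(6.000000 + 8.395349)
= 3.794120

For 99% confidence, z* = 2.576 (from standard normal table)
Margin of error: E = z* × SE = 2.576 × 3.794120 = 9.7737

Z-interval: (x̄₁ - x̄₂) ± E = -8 ± 9.7737 = (-17.7737, 1.7737)

Rounded to 2 decimal places:

(-17.77, 1.77)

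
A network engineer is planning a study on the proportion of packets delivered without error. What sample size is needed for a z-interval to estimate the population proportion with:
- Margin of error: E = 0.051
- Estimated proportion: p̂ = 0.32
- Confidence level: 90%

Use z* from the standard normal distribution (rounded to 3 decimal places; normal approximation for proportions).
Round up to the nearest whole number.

Using z* for proportion z-interval (normal approximation).

For 90% confidence, z* = 1.645 (from standard normal table)

Sample size formula for proportion z-interval: n = z*²p̂(1-p̂)/E²

n = 1.645² × 0.32 × 0.68 / 0.051²
  = 2.706025 × 0.2176 / 0.002601
  = 226.3864

Round up to the nearest whole number: n = 227

227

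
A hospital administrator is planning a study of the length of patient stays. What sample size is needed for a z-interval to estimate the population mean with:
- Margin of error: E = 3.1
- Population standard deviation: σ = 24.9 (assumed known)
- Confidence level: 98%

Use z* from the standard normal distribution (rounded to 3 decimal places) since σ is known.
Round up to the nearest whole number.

Using z* since population σ is known (z-interval formula).

For 98% confidence, z* = 2.326 (from standard normal table)

Sample size formula for z-interval: n = (z*σ/E)²

n = (2.326 × 24.9 / 3.1)²
  = (18.683032)²
  = 349.0557

Round up to the nearest whole number: n = 350

350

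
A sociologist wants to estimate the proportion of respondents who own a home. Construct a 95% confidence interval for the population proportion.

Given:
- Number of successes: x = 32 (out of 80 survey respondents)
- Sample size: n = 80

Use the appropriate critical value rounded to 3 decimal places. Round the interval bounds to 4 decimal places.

Sample proportion: p̂ = 32/80 = 0.400000

Check conditions for normal approximation:
  np̂ = 32 ≥ 10 ✓
  n(1-p̂) = 48 ≥ 10 ✓

The sample is large enough, so use a z-interval (normal approximation) for the proportion.

For 95% confidence, z* = 1.96 (from standard normal table)

Standard error: SE = √(p̂(1-p̂)/n) = √(0.400000×0.600000/80) = 0.05477226

Margin of error: E = z* × SE = 1.96 × 0.05477226 = 0.107354

Z-interval: p̂ ± E = 0.400000 ± 0.107354 = (0.292646, 0.507354)

Rounded to 4 decimal places:

(0.2926, 0.5074)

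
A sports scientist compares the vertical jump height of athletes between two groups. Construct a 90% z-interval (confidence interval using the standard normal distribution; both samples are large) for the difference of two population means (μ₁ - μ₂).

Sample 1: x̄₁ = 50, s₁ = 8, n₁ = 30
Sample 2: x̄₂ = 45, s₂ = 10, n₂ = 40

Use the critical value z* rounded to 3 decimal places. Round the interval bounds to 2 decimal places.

Both samples are large (n₁ = 30 ≥ 30, n₂ = 40 ≥ 30), so a z-interval for the difference of means applies.

Point estimate: x̄₁ - x̄₂ = 50 - 45 = 5

Standard error: SE = √(s₁²/n₁ + s₂²/n₂)
= √(8²/30 + 10²/40)
= √(2.133333 + 2.500000)
= 2.152518

For 90% confidence, z* = 1.645 (from standard normal table)
Margin of error: E = z* × SE = 1.645 × 2.152518 = 3.5409

Z-interval: (x̄₁ - x̄₂) ± E = 5 ± 3.5409 = (1.4591, 8.5409)

Rounded to 2 decimal places:

(1.46, 8.54)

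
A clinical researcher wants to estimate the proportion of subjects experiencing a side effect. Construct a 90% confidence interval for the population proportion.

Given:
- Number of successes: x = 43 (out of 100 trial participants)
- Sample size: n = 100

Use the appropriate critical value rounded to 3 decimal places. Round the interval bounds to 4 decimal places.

Sample proportion: p̂ = 43/100 = 0.430000

Check conditions for normal approximation:
  np̂ = 43 ≥ 10 ✓
  n(1-p̂) = 57 ≥ 10 ✓

The sample is large enough, so use a z-interval (normal approximation) for the proportion.

For 90% confidence, z* = 1.645 (from standard normal table)

Standard error: SE = √(p̂(1-p̂)/n) = √(0.430000×0.570000/100) = 0.04950758

Margin of error: E = z* × SE = 1.645 × 0.04950758 = 0.081440

Z-interval: p̂ ± E = 0.430000 ± 0.081440 = (0.348560, 0.511440)

Rounded to 4 decimal places:

(0.3486, 0.5114)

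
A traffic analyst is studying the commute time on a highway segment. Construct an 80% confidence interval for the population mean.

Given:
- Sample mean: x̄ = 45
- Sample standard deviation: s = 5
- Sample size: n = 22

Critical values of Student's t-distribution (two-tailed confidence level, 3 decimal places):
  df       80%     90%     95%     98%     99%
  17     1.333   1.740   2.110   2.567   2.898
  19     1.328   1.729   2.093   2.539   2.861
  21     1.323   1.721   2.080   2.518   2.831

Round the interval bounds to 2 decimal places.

The population standard deviation σ is unknown (only the sample standard deviation s is given), so use a t-interval with df = n - 1 = 22 - 1 = 21.

For 80% confidence with df = 21, t* = 1.323 (from t-table)

Standard error: SE = s/√n = 5/√22 = 1.066004

Margin of error: E = t* × SE = 1.323 × 1.066004 = 1.4103

T-interval: x̄ ± E = 45 ± 1.4103 = (43.5897, 46.4103)

Rounded to 2 decimal places:

(43.59, 46.41)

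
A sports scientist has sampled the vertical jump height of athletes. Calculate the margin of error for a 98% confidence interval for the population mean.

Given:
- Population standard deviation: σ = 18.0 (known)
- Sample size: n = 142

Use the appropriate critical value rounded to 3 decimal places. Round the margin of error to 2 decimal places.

The population standard deviation σ is known, so use the z-interval margin of error formula.

For 98% confidence, z* = 2.326 (from standard normal table)

Margin of error formula for z-interval: E = z* × σ/√n

E = 2.326 × 18.0/√142
  = 2.326 × 1.510526
  = 3.5135

Rounded to 2 decimal places:

3.51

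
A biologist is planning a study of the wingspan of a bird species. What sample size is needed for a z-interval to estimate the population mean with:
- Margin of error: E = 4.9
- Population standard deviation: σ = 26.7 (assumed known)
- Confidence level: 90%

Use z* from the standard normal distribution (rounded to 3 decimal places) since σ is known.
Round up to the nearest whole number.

Using z* since population σ is known (z-interval formula).

For 90% confidence, z* = 1.645 (from standard normal table)

Sample size formula for z-interval: n = (z*σ/E)²

n = (1.645 × 26.7 / 4.9)²
  = (8.963571)²
  = 80.3456

Round up to the nearest whole number: n = 81

81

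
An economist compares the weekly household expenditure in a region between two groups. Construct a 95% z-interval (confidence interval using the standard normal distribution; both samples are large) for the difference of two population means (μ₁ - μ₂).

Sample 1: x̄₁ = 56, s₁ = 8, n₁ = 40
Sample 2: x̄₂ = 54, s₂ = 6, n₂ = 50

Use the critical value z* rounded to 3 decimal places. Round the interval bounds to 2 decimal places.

Both samples are large (n₁ = 40 ≥ 30, n₂ = 50 ≥ 30), so a z-interval for the difference of means applies.

Point estimate: x̄₁ - x̄₂ = 56 - 54 = 2

Standard error: SE = √(s₁²/n₁ + s₂²/n₂)
= √(8²/40 + 6²/50)
= √(1.600000 + 0.720000)
= 1.523155

For 95% confidence, z* = 1.96 (from standard normal table)
Margin of error: E = z* × SE = 1.96 × 1.523155 = 2.9854

Z-interval: (x̄₁ - x̄₂) ± E = 2 ± 2.9854 = (-0.9854, 4.9854)

Rounded to 2 decimal places:

(-0.99, 4.99)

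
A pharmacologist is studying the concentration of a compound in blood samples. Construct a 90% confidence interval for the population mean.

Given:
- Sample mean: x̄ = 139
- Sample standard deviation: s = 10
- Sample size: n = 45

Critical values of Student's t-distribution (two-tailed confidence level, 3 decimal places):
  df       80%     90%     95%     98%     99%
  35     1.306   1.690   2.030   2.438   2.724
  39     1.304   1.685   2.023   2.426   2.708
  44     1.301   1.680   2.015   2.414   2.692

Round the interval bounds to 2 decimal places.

The population standard deviation σ is unknown (only the sample standard deviation s is given), so use a t-interval with df = n - 1 = 45 - 1 = 44.

For 90% confidence with df = 44, t* = 1.680 (from t-table)

Standard error: SE = s/√n = 10/√45 = 1.490712

Margin of error: E = t* × SE = 1.680 × 1.490712 = 2.5044

T-interval: x̄ ± E = 139 ± 2.5044 = (136.4956, 141.5044)

Rounded to 2 decimal places:

(136.50, 141.50)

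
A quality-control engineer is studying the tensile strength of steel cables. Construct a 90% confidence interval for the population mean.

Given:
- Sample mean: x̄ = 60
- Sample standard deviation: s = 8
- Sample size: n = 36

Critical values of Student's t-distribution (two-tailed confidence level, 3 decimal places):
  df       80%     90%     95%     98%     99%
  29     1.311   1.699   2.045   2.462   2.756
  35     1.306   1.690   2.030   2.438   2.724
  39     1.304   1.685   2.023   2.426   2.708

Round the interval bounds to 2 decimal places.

The population standard deviation σ is unknown (only the sample standard deviation s is given), so use a t-interval with df = n - 1 = 36 - 1 = 35.

For 90% confidence with df = 35, t* = 1.690 (from t-table)

Standard error: SE = s/√n = 8/√36 = 1.333333

Margin of error: E = t* × SE = 1.690 × 1.333333 = 2.2533

T-interval: x̄ ± E = 60 ± 2.2533 = (57.7467, 62.2533)

Rounded to 2 decimal places:

(57.75, 62.25)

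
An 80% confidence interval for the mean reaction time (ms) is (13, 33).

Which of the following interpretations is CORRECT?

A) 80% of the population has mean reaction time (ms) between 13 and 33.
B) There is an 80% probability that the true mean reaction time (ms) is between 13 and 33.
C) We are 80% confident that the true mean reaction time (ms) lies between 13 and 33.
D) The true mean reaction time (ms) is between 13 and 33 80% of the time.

A confidence interval represents our confidence in the procedure, not a probability statement about the parameter.

Key concept: If we repeated this sampling process many times and computed an 80% CI each time, about 80% of those intervals would contain the true population parameter.

For this specific interval (13, 33):
- Midpoint (point estimate): 23
- Margin of error: 10

The correct interpretation is the one stating confidence that the true parameter lies in the interval — option C.

C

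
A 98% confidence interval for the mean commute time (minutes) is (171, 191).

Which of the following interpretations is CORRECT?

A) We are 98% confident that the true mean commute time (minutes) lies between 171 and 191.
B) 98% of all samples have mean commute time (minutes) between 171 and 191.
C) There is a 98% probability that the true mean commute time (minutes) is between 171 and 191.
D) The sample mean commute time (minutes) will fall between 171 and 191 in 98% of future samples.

A confidence interval represents our confidence in the procedure, not a probability statement about the parameter.

Key concept: If we repeated this sampling process many times and computed a 98% CI each time, about 98% of those intervals would contain the true population parameter.

For this specific interval (171, 191):
- Midpoint (point estimate): 181
- Margin of error: 10

The correct interpretation is the one stating confidence that the true parameter lies in the interval — option A.

A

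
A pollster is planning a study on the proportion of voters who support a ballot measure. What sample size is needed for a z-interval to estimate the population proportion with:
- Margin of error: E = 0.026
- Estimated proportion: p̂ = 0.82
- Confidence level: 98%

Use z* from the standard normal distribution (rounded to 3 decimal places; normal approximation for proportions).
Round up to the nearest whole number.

Using z* for proportion z-interval (normal approximation).

For 98% confidence, z* = 2.326 (from standard normal table)

Sample size formula for proportion z-interval: n = z*²p̂(1-p̂)/E²

n = 2.326² × 0.82 × 0.18 / 0.026²
  = 5.410276 × 0.1476 / 0.000676
  = 1181.2969

Round up to the nearest whole number: n = 1182

1182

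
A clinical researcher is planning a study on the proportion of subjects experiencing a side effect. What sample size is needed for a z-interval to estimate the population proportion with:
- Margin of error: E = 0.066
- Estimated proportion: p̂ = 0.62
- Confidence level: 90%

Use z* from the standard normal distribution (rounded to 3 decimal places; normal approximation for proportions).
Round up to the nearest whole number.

Using z* for proportion z-interval (normal approximation).

For 90% confidence, z* = 1.645 (from standard normal table)

Sample size formula for proportion z-interval: n = z*²p̂(1-p̂)/E²

n = 1.645² × 0.62 × 0.38 / 0.066²
  = 2.706025 × 0.2356 / 0.004356
  = 146.3589

Round up to the nearest whole number: n = 147

147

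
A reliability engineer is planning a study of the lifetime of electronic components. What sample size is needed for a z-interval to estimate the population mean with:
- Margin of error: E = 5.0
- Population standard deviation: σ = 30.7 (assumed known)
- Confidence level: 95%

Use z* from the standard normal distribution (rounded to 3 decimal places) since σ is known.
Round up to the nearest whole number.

Using z* since population σ is known (z-interval formula).

For 95% confidence, z* = 1.96 (from standard normal table)

Sample size formula for z-interval: n = (z*σ/E)²

n = (1.96 × 30.7 / 5.0)²
  = (12.034400)²
  = 144.8268

Round up to the nearest whole number: n = 145

145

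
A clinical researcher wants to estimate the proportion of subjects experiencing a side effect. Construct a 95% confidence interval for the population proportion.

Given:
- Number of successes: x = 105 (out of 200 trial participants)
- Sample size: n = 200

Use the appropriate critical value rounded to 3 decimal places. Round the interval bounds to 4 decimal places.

Sample proportion: p̂ = 105/200 = 0.525000

Check conditions for normal approximation:
  np̂ = 105 ≥ 10 ✓
  n(1-p̂) = 95 ≥ 10 ✓

The sample is large enough, so use a z-interval (normal approximation) for the proportion.

For 95% confidence, z* = 1.96 (from standard normal table)

Standard error: SE = √(p̂(1-p̂)/n) = √(0.525000×0.475000/200) = 0.03531112

Margin of error: E = z* × SE = 1.96 × 0.03531112 = 0.069210

Z-interval: p̂ ± E = 0.525000 ± 0.069210 = (0.455790, 0.594210)

Rounded to 4 decimal places:

(0.4558, 0.5942)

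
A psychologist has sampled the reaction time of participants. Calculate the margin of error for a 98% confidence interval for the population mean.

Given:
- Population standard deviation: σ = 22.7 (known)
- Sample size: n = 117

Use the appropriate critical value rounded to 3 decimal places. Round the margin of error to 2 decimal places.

The population standard deviation σ is known, so use the z-interval margin of error formula.

For 98% confidence, z* = 2.326 (from standard normal table)

Margin of error formula for z-interval: E = z* × σ/√n

E = 2.326 × 22.7/√117
  = 2.326 × 2.098616
  = 4.8814

Rounded to 2 decimal places:

4.88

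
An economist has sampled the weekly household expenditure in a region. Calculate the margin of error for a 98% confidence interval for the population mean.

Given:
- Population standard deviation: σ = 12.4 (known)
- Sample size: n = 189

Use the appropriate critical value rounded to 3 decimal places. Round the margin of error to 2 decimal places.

The population standard deviation σ is known, so use the z-interval margin of error formula.

For 98% confidence, z* = 2.326 (from standard normal table)

Margin of error formula for z-interval: E = z* × σ/√n

E = 2.326 × 12.4/√189
  = 2.326 × 0.901967
  = 2.0980

Rounded to 2 decimal places:

2.10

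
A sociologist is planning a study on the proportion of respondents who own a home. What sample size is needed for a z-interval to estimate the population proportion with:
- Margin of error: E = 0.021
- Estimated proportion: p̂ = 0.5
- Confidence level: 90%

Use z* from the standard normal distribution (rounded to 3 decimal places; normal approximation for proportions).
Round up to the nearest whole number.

Using z* for proportion z-interval (normal approximation).

For 90% confidence, z* = 1.645 (from standard normal table)

Sample size formula for proportion z-interval: n = z*²p̂(1-p̂)/E²

n = 1.645² × 0.5 × 0.5 / 0.021²
  = 2.706025 × 0.25 / 0.000441
  = 1534.0278

Round up to the nearest whole number: n = 1535

1535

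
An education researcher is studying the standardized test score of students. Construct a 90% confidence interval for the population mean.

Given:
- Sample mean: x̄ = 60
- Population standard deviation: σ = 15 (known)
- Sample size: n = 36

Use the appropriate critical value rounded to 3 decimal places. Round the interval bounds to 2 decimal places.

The population standard deviation σ is known, so use a z-interval (standard normal critical value).

For 90% confidence, z* = 1.645 (from standard normal table)

Standard error: SE = σ/√n = 15/√36 = 2.500000

Margin of error: E = z* × SE = 1.645 × 2.500000 = 4.1125

Z-interval: x̄ ± E = 60 ± 4.1125 = (55.8875, 64.1125)

Rounded to 2 decimal places:

(55.89, 64.11)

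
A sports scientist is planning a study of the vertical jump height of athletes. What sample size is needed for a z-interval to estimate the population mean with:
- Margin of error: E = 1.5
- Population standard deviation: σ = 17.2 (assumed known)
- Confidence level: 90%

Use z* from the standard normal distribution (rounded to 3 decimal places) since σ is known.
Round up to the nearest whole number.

Using z* since population σ is known (z-interval formula).

For 90% confidence, z* = 1.645 (from standard normal table)

Sample size formula for z-interval: n = (z*σ/E)²

n = (1.645 × 17.2 / 1.5)²
  = (18.862667)²
  = 355.8002

Round up to the nearest whole number: n = 356

356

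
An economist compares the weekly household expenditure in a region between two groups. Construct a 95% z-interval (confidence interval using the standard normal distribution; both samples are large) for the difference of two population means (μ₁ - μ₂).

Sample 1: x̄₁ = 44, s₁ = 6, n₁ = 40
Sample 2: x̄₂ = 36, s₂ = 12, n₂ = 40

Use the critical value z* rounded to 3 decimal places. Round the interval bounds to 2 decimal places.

Both samples are large (n₁ = 40 ≥ 30, n₂ = 40 ≥ 30), so a z-interval for the difference of means applies.

Point estimate: x̄₁ - x̄₂ = 44 - 36 = 8

Standard error: SE = √(s₁²/n₁ + s₂²/n₂)
= √(6²/40 + 12²/40)
= √(0.900000 + 3.600000)
= 2.121320

For 95% confidence, z* = 1.96 (from standard normal table)
Margin of error: E = z* × SE = 1.96 × 2.121320 = 4.1578

Z-interval: (x̄₁ - x̄₂) ± E = 8 ± 4.1578 = (3.8422, 12.1578)

Rounded to 2 decimal places:

(3.84, 12.16)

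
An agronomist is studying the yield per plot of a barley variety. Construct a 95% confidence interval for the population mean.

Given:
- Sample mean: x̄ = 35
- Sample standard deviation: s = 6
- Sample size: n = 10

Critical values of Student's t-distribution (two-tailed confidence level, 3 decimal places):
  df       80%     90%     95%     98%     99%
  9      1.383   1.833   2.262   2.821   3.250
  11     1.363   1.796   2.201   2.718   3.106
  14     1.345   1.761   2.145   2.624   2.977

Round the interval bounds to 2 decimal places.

The population standard deviation σ is unknown (only the sample standard deviation s is given), so use a t-interval with df = n - 1 = 10 - 1 = 9.

For 95% confidence with df = 9, t* = 2.262 (from t-table)

Standard error: SE = s/√n = 6/√10 = 1.897367

Margin of error: E = t* × SE = 2.262 × 1.897367 = 4.2918

T-interval: x̄ ± E = 35 ± 4.2918 = (30.7082, 39.2918)

Rounded to 2 decimal places:

(30.71, 39.29)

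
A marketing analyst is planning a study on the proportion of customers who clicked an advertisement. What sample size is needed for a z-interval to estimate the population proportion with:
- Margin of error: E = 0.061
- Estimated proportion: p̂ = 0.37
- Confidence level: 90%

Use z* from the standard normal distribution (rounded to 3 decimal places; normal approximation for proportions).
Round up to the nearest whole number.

Using z* for proportion z-interval (normal approximation).

For 90% confidence, z* = 1.645 (from standard normal table)

Sample size formula for proportion z-interval: n = z*²p̂(1-p̂)/E²

n = 1.645² × 0.37 × 0.63 / 0.061²
  = 2.706025 × 0.2331 / 0.003721
  = 169.5174

Round up to the nearest whole number: n = 170

170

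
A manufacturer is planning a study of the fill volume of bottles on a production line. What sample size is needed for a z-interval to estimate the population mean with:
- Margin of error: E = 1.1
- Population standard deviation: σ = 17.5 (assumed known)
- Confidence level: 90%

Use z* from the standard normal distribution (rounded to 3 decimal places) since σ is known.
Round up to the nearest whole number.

Using z* since population σ is known (z-interval formula).

For 90% confidence, z* = 1.645 (from standard normal table)

Sample size formula for z-interval: n = (z*σ/E)²

n = (1.645 × 17.5 / 1.1)²
  = (26.170455)²
  = 684.8927

Round up to the nearest whole number: n = 685

685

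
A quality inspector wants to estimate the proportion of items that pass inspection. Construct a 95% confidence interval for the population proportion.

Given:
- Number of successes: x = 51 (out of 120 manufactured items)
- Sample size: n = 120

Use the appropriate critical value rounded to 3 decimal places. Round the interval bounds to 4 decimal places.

Sample proportion: p̂ = 51/120 = 0.425000

Check conditions for normal approximation:
  np̂ = 51 ≥ 10 ✓
  n(1-p̂) = 69 ≥ 10 ✓

The sample is large enough, so use a z-interval (normal approximation) for the proportion.

For 95% confidence, z* = 1.96 (from standard normal table)

Standard error: SE = √(p̂(1-p̂)/n) = √(0.425000×0.575000/120) = 0.04512714

Margin of error: E = z* × SE = 1.96 × 0.04512714 = 0.088449

Z-interval: p̂ ± E = 0.425000 ± 0.088449 = (0.336551, 0.513449)

Rounded to 4 decimal places:

(0.3366, 0.5134)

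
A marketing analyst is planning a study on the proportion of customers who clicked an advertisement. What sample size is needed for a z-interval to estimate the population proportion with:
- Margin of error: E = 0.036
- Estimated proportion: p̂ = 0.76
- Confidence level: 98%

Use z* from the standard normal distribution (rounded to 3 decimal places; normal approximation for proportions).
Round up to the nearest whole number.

Using z* for proportion z-interval (normal approximation).

For 98% confidence, z* = 2.326 (from standard normal table)

Sample size formula for proportion z-interval: n = z*²p̂(1-p̂)/E²

n = 2.326² × 0.76 × 0.24 / 0.036²
  = 5.410276 × 0.1824 / 0.001296
  = 761.4463

Round up to the nearest whole number: n = 762

762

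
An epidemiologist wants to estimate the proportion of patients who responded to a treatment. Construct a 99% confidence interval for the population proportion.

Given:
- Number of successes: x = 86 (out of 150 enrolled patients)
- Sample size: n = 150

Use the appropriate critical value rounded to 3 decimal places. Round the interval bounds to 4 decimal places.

Sample proportion: p̂ = 86/150 = 0.573333

Check conditions for normal approximation:
  np̂ = 86 ≥ 10 ✓
  n(1-p̂) = 64 ≥ 10 ✓

The sample is large enough, so use a z-interval (normal approximation) for the proportion.

For 99% confidence, z* = 2.576 (from standard normal table)

Standard error: SE = √(p̂(1-p̂)/n) = √(0.573333×0.426667/150) = 0.04038335

Margin of error: E = z* × SE = 2.576 × 0.04038335 = 0.104028

Z-interval: p̂ ± E = 0.573333 ± 0.104028 = (0.469306, 0.677361)

Rounded to 4 decimal places:

(0.4693, 0.6774)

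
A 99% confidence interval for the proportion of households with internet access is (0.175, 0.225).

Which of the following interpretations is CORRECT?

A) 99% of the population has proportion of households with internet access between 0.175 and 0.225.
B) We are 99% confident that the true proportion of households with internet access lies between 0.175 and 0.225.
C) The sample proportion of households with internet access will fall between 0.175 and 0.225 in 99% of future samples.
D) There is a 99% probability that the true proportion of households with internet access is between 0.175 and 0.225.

A confidence interval represents our confidence in the procedure, not a probability statement about the parameter.

Key concept: If we repeated this sampling process many times and computed a 99% CI each time, about 99% of those intervals would contain the true population parameter.

For this specific interval (0.175, 0.225):
- Midpoint (point estimate): 0.2
- Margin of error: 0.025

The correct interpretation is the one stating confidence that the true parameter lies in the interval — option B.

B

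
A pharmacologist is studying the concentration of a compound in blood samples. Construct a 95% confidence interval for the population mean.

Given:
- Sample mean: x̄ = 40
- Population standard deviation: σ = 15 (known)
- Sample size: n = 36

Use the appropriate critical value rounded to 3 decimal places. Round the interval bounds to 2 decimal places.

The population standard deviation σ is known, so use a z-interval (standard normal critical value).

For 95% confidence, z* = 1.96 (from standard normal table)

Standard error: SE = σ/√n = 15/√36 = 2.500000

Margin of error: E = z* × SE = 1.96 × 2.500000 = 4.9000

Z-interval: x̄ ± E = 40 ± 4.9000 = (35.1000, 44.9000)

Rounded to 2 decimal places:

(35.10, 44.90)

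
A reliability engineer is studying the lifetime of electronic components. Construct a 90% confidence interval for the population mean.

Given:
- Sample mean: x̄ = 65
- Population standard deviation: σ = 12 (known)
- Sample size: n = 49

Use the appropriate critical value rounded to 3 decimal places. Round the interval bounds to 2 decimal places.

The population standard deviation σ is known, so use a z-interval (standard normal critical value).

For 90% confidence, z* = 1.645 (from standard normal table)

Standard error: SE = σ/√n = 12/√49 = 1.714286

Margin of error: E = z* × SE = 1.645 × 1.714286 = 2.8200

Z-interval: x̄ ± E = 65 ± 2.8200 = (62.1800, 67.8200)

Rounded to 2 decimal places:

(62.18, 67.82)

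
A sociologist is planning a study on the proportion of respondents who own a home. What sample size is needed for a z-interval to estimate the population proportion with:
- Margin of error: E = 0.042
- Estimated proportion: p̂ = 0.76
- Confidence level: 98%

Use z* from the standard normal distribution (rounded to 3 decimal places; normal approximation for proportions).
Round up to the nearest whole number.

Using z* for proportion z-interval (normal approximation).

For 98% confidence, z* = 2.326 (from standard normal table)

Sample size formula for proportion z-interval: n = z*²p̂(1-p̂)/E²

n = 2.326² × 0.76 × 0.24 / 0.042²
  = 5.410276 × 0.1824 / 0.001764
  = 559.4299

Round up to the nearest whole number: n = 560

560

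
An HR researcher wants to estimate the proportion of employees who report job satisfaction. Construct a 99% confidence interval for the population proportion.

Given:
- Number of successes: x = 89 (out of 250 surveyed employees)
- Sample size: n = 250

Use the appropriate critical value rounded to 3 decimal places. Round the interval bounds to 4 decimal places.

Sample proportion: p̂ = 89/250 = 0.356000

Check conditions for normal approximation:
  np̂ = 89 ≥ 10 ✓
  n(1-p̂) = 161 ≥ 10 ✓

The sample is large enough, so use a z-interval (normal approximation) for the proportion.

For 99% confidence, z* = 2.576 (from standard normal table)

Standard error: SE = √(p̂(1-p̂)/n) = √(0.356000×0.644000/250) = 0.03028293

Margin of error: E = z* × SE = 2.576 × 0.03028293 = 0.078009

Z-interval: p̂ ± E = 0.356000 ± 0.078009 = (0.277991, 0.434009)

Rounded to 4 decimal places:

(0.2780, 0.4340)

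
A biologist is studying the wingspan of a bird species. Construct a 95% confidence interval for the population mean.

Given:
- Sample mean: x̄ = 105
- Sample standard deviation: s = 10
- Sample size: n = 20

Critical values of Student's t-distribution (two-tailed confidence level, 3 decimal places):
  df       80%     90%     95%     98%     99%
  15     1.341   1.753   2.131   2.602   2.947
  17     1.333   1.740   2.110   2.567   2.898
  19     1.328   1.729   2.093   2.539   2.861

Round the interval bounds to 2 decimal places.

The population standard deviation σ is unknown (only the sample standard deviation s is given), so use a t-interval with df = n - 1 = 20 - 1 = 19.

For 95% confidence with df = 19, t* = 2.093 (from t-table)

Standard error: SE = s/√n = 10/√20 = 2.236068

Margin of error: E = t* × SE = 2.093 × 2.236068 = 4.6801

T-interval: x̄ ± E = 105 ± 4.6801 = (100.3199, 109.6801)

Rounded to 2 decimal places:

(100.32, 109.68)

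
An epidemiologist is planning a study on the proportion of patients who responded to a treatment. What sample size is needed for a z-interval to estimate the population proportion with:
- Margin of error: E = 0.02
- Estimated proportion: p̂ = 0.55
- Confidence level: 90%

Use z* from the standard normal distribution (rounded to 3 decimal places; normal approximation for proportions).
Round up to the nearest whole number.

Using z* for proportion z-interval (normal approximation).

For 90% confidence, z* = 1.645 (from standard normal table)

Sample size formula for proportion z-interval: n = z*²p̂(1-p̂)/E²

n = 1.645² × 0.55 × 0.45 / 0.02²
  = 2.706025 × 0.2475 / 0.0004
  = 1674.3530

Round up to the nearest whole number: n = 1675

1675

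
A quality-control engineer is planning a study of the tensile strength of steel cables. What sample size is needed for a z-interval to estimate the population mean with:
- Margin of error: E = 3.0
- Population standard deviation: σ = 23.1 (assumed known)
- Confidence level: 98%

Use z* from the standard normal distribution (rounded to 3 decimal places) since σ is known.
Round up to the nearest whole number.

Using z* since population σ is known (z-interval formula).

For 98% confidence, z* = 2.326 (from standard normal table)

Sample size formula for z-interval: n = (z*σ/E)²

n = (2.326 × 23.1 / 3.0)²
  = (17.910200)²
  = 320.7753

Round up to the nearest whole number: n = 321

321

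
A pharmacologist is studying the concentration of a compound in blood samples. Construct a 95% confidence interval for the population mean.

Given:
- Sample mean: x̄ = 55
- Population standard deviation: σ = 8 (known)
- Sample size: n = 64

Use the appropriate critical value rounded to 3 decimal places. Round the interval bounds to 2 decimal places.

The population standard deviation σ is known, so use a z-interval (standard normal critical value).

For 95% confidence, z* = 1.96 (from standard normal table)

Standard error: SE = σ/√n = 8/√64 = 1.000000

Margin of error: E = z* × SE = 1.96 × 1.000000 = 1.9600

Z-interval: x̄ ± E = 55 ± 1.9600 = (53.0400, 56.9600)

Rounded to 2 decimal places:

(53.04, 56.96)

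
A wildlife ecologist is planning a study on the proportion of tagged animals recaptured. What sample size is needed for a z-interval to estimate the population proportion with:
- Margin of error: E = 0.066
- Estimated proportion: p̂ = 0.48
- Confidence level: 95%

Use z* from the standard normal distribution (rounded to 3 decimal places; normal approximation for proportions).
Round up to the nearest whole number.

Using z* for proportion z-interval (normal approximation).

For 95% confidence, z* = 1.96 (from standard normal table)

Sample size formula for proportion z-interval: n = z*²p̂(1-p̂)/E²

n = 1.96² × 0.48 × 0.52 / 0.066²
  = 3.8416 × 0.2496 / 0.004356
  = 220.1247

Round up to the nearest whole number: n = 221

221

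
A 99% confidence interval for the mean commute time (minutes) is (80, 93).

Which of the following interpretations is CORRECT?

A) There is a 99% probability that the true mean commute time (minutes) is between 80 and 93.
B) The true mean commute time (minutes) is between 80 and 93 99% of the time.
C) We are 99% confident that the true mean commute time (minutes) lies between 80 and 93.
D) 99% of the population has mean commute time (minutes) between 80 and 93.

A confidence interval represents our confidence in the procedure, not a probability statement about the parameter.

Key concept: If we repeated this sampling process many times and computed a 99% CI each time, about 99% of those intervals would contain the true population parameter.

For this specific interval (80, 93):
- Midpoint (point estimate): 86.5
- Margin of error: 6.5

The correct interpretation is the one stating confidence that the true parameter lies in the interval — option C.

C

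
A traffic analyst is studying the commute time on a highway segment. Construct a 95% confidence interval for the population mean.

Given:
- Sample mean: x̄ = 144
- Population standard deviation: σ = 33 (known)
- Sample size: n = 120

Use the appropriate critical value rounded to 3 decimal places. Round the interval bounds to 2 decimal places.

The population standard deviation σ is known, so use a z-interval (standard normal critical value).

For 95% confidence, z* = 1.96 (from standard normal table)

Standard error: SE = σ/√n = 33/√120 = 3.012474

Margin of error: E = z* × SE = 1.96 × 3.012474 = 5.9044

Z-interval: x̄ ± E = 144 ± 5.9044 = (138.0956, 149.9044)

Rounded to 2 decimal places:

(138.10, 149.90)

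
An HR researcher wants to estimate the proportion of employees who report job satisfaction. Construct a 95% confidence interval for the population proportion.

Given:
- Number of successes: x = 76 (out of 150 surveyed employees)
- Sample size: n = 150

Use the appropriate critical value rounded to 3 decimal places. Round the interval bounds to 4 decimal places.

Sample proportion: p̂ = 76/150 = 0.506667

Check conditions for normal approximation:
  np̂ = 76 ≥ 10 ✓
  n(1-p̂) = 74 ≥ 10 ✓

The sample is large enough, so use a z-interval (normal approximation) for the proportion.

For 95% confidence, z* = 1.96 (from standard normal table)

Standard error: SE = √(p̂(1-p̂)/n) = √(0.506667×0.493333/150) = 0.04082120

Margin of error: E = z* × SE = 1.96 × 0.04082120 = 0.080010

Z-interval: p̂ ± E = 0.506667 ± 0.080010 = (0.426657, 0.586676)

Rounded to 4 decimal places:

(0.4267, 0.5867)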